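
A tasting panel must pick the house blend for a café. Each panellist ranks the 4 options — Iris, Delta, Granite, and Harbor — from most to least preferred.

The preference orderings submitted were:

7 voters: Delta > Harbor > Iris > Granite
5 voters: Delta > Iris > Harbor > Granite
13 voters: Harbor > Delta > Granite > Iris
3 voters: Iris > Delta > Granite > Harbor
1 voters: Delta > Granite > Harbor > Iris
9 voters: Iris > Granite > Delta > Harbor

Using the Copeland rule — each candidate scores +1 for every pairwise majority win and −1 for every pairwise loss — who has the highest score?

Pairwise results:
  Iris vs Delta: Delta wins 26–12.
  Iris vs Granite: Iris wins 24–14.
  Iris vs Harbor: Harbor wins 21–17.
  Delta vs Granite: Delta wins 29–9.
  Delta vs Harbor: Delta wins 25–13.
  Granite vs Harbor: Harbor wins 25–13.
Copeland scores (wins − losses):
  Iris: 1 − 2 = -1
  Delta: 3 − 0 = 3
  Granite: 0 − 3 = -3
  Harbor: 2 − 1 = 1
Delta has the best Copeland score.

Delta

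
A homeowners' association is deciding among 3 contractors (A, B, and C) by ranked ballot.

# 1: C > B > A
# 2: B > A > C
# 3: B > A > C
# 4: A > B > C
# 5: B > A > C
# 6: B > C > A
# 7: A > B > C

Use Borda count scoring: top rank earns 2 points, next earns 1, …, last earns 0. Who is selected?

B

Borda scores:
  A: 0 + 1 + 1 + 2 + 1 + 0 + 2 = 7
  B: 1 + 2 + 2 + 1 + 2 + 2 + 1 = 11
  C: 2 + 0 + 0 + 0 + 0 + 1 + 0 = 3
B has the highest total.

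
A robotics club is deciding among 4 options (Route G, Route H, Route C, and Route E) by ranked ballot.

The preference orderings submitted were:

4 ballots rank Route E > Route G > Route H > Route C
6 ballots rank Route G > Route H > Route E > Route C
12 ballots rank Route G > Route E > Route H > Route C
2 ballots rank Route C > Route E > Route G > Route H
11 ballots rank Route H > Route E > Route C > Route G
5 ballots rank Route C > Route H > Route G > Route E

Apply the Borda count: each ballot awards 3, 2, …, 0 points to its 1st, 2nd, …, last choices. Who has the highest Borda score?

Borda scores:
  Route G: 4·2 + 6·3 + 12·3 + 2·1 + 11·0 + 5·1 = 69
  Route H: 4·1 + 6·2 + 12·1 + 2·0 + 11·3 + 5·2 = 71
  Route C: 4·0 + 6·0 + 12·0 + 2·3 + 11·1 + 5·3 = 32
  Route E: 4·3 + 6·1 + 12·2 + 2·2 + 11·2 + 5·0 = 68
Route H has the highest total.

Route H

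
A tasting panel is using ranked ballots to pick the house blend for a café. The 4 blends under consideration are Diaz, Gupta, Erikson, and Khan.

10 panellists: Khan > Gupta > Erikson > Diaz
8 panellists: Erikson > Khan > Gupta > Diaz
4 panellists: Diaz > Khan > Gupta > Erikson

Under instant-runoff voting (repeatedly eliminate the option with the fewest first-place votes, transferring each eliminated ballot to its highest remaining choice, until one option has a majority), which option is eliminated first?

Gupta

Round 1: Khan 10, Erikson 8, Diaz 4, Gupta 0. Gupta has the fewest and is eliminated.
Round 2: Khan 10, Erikson 8, Diaz 4. Diaz has the fewest and is eliminated.
Round 3: Khan 14, Erikson 8. Khan has a majority.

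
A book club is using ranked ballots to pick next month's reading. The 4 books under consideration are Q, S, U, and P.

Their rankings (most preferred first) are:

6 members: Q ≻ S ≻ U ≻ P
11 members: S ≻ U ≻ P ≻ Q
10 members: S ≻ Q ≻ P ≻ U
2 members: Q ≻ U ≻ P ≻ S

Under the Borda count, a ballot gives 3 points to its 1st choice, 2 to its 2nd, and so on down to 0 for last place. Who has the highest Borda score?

S

Borda scores:
  Q: 6·3 + 11·0 + 10·2 + 2·3 = 44
  S: 6·2 + 11·3 + 10·3 + 2·0 = 75
  U: 6·1 + 11·2 + 10·0 + 2·2 = 32
  P: 6·0 + 11·1 + 10·1 + 2·1 = 23
S has the highest total.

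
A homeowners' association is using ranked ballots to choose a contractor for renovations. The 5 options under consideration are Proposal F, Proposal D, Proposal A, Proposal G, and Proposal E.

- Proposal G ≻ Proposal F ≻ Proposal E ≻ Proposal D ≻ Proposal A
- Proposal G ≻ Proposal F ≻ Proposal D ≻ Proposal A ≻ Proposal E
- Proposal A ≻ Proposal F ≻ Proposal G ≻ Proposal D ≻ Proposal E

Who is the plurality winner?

Proposal G

First-place vote totals:
  Proposal F: 0
  Proposal D: 0
  Proposal A: 1
  Proposal G: 2
  Proposal E: 0
Proposal G has the most first-place votes.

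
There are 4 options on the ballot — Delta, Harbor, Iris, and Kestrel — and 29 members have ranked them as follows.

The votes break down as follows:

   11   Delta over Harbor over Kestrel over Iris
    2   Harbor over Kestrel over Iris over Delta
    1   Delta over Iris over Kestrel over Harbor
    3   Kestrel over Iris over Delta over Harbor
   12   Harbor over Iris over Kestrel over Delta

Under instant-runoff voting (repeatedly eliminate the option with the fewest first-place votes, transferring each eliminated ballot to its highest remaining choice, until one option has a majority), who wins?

Delta

Round 1: Harbor 14, Delta 12, Kestrel 3, Iris 0. Iris has the fewest and is eliminated.
Round 2: Harbor 14, Delta 12, Kestrel 3. Kestrel has the fewest and is eliminated.
Round 3: Delta 15, Harbor 14. Delta has a majority.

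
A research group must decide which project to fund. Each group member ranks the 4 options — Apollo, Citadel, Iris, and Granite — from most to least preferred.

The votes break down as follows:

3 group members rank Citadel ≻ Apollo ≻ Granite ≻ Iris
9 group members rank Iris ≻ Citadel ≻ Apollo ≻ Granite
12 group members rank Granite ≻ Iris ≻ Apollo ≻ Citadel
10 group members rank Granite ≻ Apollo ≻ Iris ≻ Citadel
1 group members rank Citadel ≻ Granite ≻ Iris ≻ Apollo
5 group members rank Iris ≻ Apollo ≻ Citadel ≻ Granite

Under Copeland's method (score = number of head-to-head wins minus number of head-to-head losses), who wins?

Granite

Pairwise results:
  Apollo vs Citadel: Apollo wins 27–13.
  Apollo vs Iris: Iris wins 27–13.
  Apollo vs Granite: Granite wins 23–17.
  Citadel vs Iris: Iris wins 36–4.
  Citadel vs Granite: Granite wins 22–18.
  Iris vs Granite: Granite wins 26–14.
Copeland scores (wins − losses):
  Apollo: 1 − 2 = -1
  Citadel: 0 − 3 = -3
  Iris: 2 − 1 = 1
  Granite: 3 − 0 = 3
Granite has the best Copeland score.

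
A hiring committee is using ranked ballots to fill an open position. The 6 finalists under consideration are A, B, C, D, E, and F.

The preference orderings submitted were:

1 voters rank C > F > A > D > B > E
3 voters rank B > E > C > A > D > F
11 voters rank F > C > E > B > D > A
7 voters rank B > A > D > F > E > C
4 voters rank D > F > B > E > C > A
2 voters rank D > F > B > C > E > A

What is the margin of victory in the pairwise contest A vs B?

26

Ballots ranking A above B: 1.
Ballots ranking B above A: 3+11+7+4+2 = 27.
B wins 27–1, a margin of 26.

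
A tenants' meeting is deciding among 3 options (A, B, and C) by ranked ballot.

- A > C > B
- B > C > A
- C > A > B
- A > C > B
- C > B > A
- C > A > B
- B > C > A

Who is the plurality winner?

C

First-place vote totals:
  A: 2
  B: 2
  C: 3
C has the most first-place votes.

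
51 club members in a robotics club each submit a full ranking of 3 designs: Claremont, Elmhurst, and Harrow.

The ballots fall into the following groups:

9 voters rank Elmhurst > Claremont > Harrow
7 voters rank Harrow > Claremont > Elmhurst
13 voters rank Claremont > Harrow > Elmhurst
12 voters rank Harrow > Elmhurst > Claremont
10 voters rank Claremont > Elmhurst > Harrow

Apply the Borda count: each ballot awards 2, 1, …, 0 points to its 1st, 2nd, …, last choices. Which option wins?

Claremont

Borda scores:
  Claremont: 9·1 + 7·1 + 13·2 + 12·0 + 10·2 = 62
  Elmhurst: 9·2 + 7·0 + 13·0 + 12·1 + 10·1 = 40
  Harrow: 9·0 + 7·2 + 13·1 + 12·2 + 10·0 = 51
Claremont has the highest total.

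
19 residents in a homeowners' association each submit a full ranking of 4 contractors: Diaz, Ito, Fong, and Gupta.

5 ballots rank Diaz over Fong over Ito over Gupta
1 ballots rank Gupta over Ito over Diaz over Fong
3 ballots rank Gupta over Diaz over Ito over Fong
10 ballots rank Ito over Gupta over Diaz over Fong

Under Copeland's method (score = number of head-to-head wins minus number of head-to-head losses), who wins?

Ito

Pairwise results:
  Diaz vs Ito: Ito wins 11–8.
  Diaz vs Fong: Diaz wins 19–0.
  Diaz vs Gupta: Gupta wins 14–5.
  Ito vs Fong: Ito wins 14–5.
  Ito vs Gupta: Ito wins 15–4.
  Fong vs Gupta: Gupta wins 14–5.
Copeland scores (wins − losses):
  Diaz: 1 − 2 = -1
  Ito: 3 − 0 = 3
  Fong: 0 − 3 = -3
  Gupta: 2 − 1 = 1
Ito has the best Copeland score.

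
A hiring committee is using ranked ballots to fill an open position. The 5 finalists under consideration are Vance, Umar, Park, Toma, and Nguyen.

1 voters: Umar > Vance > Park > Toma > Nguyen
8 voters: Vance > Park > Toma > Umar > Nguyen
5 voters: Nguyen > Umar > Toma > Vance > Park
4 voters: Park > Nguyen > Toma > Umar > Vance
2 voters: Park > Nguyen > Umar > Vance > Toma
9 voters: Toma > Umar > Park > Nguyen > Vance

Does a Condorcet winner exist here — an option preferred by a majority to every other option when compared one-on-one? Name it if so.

Head-to-head results (29 voters total):
Vance vs Umar: Umar wins 21–8.
Vance vs Park: Park wins 15–14.
Vance vs Toma: Toma wins 18–11.
Vance vs Nguyen: Nguyen wins 20–9.
Umar vs Park: Umar wins 15–14.
Umar vs Toma: Toma wins 21–8.
Umar vs Nguyen: Umar wins 18–11.
Park vs Toma: Park wins 15–14.
Park vs Nguyen: Park wins 24–5.
Toma vs Nguyen: Toma wins 18–11.
No candidate beats all others: Umar beats Park beats Toma beats Umar, a majority cycle.

No Condorcet winner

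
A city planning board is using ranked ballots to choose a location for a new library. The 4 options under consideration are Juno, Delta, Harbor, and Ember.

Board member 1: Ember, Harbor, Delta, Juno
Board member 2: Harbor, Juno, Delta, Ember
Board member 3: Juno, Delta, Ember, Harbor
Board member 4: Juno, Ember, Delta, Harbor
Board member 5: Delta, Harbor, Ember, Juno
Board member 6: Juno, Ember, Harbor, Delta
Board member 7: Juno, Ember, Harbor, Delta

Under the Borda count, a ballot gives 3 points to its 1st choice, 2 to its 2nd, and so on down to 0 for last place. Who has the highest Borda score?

Juno

Borda scores:
  Juno: 0 + 2 + 3 + 3 + 0 + 3 + 3 = 14
  Delta: 1 + 1 + 2 + 1 + 3 + 0 + 0 = 8
  Harbor: 2 + 3 + 0 + 0 + 2 + 1 + 1 = 9
  Ember: 3 + 0 + 1 + 2 + 1 + 2 + 2 = 11
Juno has the highest total.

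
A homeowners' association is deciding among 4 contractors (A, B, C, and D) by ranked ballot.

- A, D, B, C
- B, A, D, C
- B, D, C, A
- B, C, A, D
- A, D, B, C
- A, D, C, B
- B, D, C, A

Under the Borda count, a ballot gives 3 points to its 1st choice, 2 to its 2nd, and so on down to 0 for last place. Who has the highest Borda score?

Borda scores:
  A: 3 + 2 + 0 + 1 + 3 + 3 + 0 = 12
  B: 1 + 3 + 3 + 3 + 1 + 0 + 3 = 14
  C: 0 + 0 + 1 + 2 + 0 + 1 + 1 = 5
  D: 2 + 1 + 2 + 0 + 2 + 2 + 2 = 11
B has the highest total.

B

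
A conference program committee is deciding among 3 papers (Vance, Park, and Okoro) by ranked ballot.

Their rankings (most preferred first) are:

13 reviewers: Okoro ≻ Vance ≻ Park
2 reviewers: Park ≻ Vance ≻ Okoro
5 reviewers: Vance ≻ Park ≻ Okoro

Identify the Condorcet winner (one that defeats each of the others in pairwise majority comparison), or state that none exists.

Head-to-head results (20 voters total):
Vance vs Park: Vance wins 18–2.
Vance vs Okoro: Okoro wins 13–7.
Park vs Okoro: Okoro wins 13–7.
Okoro beats each rival — Vance (13–7), Park (13–7) — so Okoro is the Condorcet winner.

Okoro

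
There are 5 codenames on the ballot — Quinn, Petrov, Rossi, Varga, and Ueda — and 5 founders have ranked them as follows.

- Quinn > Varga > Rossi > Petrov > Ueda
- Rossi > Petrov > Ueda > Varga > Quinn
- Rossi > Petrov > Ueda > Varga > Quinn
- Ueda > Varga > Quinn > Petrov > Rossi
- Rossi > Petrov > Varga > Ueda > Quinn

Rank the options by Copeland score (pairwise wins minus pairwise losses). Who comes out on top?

Pairwise results:
  Quinn vs Petrov: Petrov wins 3–2.
  Quinn vs Rossi: Rossi wins 3–2.
  Quinn vs Varga: Varga wins 4–1.
  Quinn vs Ueda: Ueda wins 4–1.
  Petrov vs Rossi: Rossi wins 4–1.
  Petrov vs Varga: Petrov wins 3–2.
  Petrov vs Ueda: Petrov wins 4–1.
  Rossi vs Varga: Rossi wins 3–2.
  Rossi vs Ueda: Rossi wins 4–1.
  Varga vs Ueda: Ueda wins 3–2.
Copeland scores (wins − losses):
  Quinn: 0 − 4 = -4
  Petrov: 3 − 1 = 2
  Rossi: 4 − 0 = 4
  Varga: 1 − 3 = -2
  Ueda: 2 − 2 = 0
Rossi has the best Copeland score.

Rossi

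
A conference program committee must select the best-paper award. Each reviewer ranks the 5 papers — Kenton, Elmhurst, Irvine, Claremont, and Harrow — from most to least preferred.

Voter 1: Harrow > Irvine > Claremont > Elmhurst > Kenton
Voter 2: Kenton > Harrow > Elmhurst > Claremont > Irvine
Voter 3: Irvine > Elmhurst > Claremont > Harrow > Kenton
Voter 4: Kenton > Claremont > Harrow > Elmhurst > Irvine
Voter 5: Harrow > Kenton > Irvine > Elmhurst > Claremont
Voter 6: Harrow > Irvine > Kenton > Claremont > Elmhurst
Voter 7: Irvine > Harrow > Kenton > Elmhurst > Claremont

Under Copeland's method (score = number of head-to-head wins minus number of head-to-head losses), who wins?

Pairwise results:
  Kenton vs Elmhurst: Kenton wins 5–2.
  Kenton vs Irvine: Irvine wins 4–3.
  Kenton vs Claremont: Kenton wins 5–2.
  Kenton vs Harrow: Harrow wins 5–2.
  Elmhurst vs Irvine: Irvine wins 5–2.
  Elmhurst vs Claremont: Elmhurst wins 4–3.
  Elmhurst vs Harrow: Harrow wins 6–1.
  Irvine vs Claremont: Irvine wins 5–2.
  Irvine vs Harrow: Harrow wins 5–2.
  Claremont vs Harrow: Harrow wins 5–2.
Copeland scores (wins − losses):
  Kenton: 2 − 2 = 0
  Elmhurst: 1 − 3 = -2
  Irvine: 3 − 1 = 2
  Claremont: 0 − 4 = -4
  Harrow: 4 − 0 = 4
Harrow has the best Copeland score.

Harrow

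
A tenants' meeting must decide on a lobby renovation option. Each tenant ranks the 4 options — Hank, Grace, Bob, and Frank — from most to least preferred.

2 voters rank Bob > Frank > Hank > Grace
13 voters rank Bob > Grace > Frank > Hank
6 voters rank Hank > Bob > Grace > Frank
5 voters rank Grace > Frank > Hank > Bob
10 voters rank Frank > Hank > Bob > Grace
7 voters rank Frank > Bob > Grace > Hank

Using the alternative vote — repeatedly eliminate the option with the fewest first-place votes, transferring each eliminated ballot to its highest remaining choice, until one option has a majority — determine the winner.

Frank

Round 1: Frank 17, Bob 15, Hank 6, Grace 5. Grace has the fewest and is eliminated.
Round 2: Frank 22, Bob 15, Hank 6. Frank has a majority.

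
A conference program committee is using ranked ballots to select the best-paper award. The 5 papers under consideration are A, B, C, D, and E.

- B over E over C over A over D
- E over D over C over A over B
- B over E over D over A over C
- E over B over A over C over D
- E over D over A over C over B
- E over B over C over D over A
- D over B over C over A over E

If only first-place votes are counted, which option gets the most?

E

First-place vote totals:
  A: 0
  B: 2
  C: 0
  D: 1
  E: 4
E has the most first-place votes.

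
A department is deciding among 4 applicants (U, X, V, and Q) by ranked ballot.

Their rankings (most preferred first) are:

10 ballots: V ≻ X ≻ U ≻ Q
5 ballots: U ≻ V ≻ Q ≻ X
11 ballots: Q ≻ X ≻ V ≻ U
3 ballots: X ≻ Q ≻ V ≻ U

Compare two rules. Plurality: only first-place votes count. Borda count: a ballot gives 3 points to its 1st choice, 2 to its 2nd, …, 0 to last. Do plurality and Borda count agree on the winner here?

Plurality first-place counts: U 5, X 3, V 10, Q 11 → Q.
Borda totals: U 25, X 51, V 54, Q 44 → V.
The two rules disagree: plurality picks Q, Borda picks V.

No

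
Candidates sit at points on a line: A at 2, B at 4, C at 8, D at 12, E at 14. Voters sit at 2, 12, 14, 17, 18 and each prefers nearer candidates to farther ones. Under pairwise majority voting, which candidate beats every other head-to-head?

E

With single-peaked preferences on a line, the Condorcet winner is the candidate closest to the median voter.
The median voter (position 14) is closest to E at 14.
Check: E vs C — voters closer to E: 4 of 5.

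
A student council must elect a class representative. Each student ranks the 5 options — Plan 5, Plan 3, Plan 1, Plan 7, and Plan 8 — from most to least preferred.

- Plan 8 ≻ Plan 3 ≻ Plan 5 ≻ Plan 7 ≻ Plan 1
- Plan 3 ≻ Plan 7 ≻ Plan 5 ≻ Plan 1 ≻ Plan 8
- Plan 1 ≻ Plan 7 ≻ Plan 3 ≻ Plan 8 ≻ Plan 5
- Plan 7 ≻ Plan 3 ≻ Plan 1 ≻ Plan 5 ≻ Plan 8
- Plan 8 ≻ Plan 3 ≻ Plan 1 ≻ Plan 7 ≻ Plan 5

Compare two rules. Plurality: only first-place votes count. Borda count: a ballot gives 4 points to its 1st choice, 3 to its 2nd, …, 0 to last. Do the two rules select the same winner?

No

Plurality first-place counts: Plan 5 0, Plan 3 1, Plan 1 1, Plan 7 1, Plan 8 2 → Plan 8.
Borda totals: Plan 5 5, Plan 3 15, Plan 1 9, Plan 7 12, Plan 8 9 → Plan 3.
The two rules disagree: plurality picks Plan 8, Borda picks Plan 3.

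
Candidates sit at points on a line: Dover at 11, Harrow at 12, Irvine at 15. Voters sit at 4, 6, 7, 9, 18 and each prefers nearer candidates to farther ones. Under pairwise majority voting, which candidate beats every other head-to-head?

With single-peaked preferences on a line, the Condorcet winner is the candidate closest to the median voter.
The median voter (position 7) is closest to Dover at 11.
Check: Dover vs Irvine — voters closer to Dover: 4 of 5.

Dover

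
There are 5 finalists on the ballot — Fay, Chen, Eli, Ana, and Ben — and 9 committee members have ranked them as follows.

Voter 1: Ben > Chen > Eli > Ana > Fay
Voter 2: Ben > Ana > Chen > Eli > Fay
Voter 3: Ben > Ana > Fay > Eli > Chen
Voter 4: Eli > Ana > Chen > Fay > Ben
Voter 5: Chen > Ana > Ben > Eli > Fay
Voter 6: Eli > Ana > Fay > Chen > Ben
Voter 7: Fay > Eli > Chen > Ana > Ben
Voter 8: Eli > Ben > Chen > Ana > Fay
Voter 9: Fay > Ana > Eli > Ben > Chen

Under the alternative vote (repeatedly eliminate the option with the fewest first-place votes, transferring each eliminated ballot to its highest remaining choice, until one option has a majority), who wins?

Round 1: Eli 3, Ben 3, Fay 2, Chen 1, Ana 0. Ana has the fewest and is eliminated.
Round 2: Eli 3, Ben 3, Fay 2, Chen 1. Chen has the fewest and is eliminated.
Round 3: Ben 4, Eli 3, Fay 2. Fay has the fewest and is eliminated.
Round 4: Eli 5, Ben 4. Eli has a majority.

Eli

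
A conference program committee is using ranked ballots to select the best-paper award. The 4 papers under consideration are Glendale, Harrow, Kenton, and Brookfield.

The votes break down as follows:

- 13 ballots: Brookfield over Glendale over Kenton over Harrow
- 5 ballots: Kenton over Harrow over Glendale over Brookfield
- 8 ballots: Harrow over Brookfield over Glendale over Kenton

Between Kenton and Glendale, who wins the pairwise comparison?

Glendale

Ballots ranking Kenton above Glendale: 5.
Ballots ranking Glendale above Kenton: 13+8 = 21.
Glendale wins the head-to-head, 21–5.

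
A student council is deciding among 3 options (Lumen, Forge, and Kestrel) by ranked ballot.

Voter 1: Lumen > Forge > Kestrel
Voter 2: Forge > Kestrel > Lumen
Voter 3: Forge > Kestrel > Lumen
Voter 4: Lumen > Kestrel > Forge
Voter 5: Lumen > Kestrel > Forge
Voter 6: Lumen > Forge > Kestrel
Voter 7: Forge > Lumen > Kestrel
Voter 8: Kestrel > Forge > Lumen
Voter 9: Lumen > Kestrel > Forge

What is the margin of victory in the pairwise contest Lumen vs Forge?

Ballots ranking Lumen above Forge: 5.
Ballots ranking Forge above Lumen: 4.
Lumen wins 5–4, a margin of 1.

1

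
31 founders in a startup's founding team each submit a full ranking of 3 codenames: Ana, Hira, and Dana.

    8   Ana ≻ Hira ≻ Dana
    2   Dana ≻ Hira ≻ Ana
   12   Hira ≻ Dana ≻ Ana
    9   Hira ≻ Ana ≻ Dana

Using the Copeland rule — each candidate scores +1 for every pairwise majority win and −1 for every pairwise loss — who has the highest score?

Pairwise results:
  Ana vs Hira: Hira wins 23–8.
  Ana vs Dana: Ana wins 17–14.
  Hira vs Dana: Hira wins 29–2.
Copeland scores (wins − losses):
  Ana: 1 − 1 = 0
  Hira: 2 − 0 = 2
  Dana: 0 − 2 = -2
Hira has the best Copeland score.

Hira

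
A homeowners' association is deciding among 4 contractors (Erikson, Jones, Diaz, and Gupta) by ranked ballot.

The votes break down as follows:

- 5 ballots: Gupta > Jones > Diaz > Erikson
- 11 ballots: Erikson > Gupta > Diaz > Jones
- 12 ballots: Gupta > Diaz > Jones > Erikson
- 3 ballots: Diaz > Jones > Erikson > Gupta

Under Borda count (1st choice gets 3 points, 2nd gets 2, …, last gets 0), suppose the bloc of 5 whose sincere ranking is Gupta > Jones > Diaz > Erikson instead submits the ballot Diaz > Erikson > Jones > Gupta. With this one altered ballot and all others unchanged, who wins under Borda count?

Borda totals with the altered ballot: Erikson 46, Jones 23, Diaz 59, Gupta 58.
The switch changes the winner from Gupta to Diaz.

Diaz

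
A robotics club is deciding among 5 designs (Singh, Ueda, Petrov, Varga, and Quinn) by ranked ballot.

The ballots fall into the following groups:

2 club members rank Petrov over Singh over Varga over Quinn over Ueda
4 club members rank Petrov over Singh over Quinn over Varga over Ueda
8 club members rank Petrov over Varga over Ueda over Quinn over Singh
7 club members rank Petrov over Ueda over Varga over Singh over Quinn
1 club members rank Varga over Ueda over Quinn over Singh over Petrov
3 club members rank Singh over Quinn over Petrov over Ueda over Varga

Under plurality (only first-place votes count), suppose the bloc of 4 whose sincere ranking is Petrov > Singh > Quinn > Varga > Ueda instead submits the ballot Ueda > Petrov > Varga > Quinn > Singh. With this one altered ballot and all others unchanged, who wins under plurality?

First-place totals with the altered ballot: Singh 3, Ueda 4, Petrov 17, Varga 1, Quinn 0.
The winner is unchanged: still Petrov.

Petrov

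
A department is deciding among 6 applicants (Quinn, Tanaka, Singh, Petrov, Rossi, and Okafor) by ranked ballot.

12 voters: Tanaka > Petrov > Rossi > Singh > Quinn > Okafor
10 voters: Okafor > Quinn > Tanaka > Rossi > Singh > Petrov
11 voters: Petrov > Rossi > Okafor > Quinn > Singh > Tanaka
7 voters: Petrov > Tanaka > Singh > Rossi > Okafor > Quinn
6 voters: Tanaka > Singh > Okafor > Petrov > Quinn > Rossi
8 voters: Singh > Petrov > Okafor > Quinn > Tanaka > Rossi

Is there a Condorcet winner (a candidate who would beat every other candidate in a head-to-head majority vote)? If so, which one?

Head-to-head results (54 voters total):
Quinn vs Tanaka: Quinn wins 29–25.
Quinn vs Singh: Singh wins 33–21.
Quinn vs Petrov: Petrov wins 44–10.
Quinn vs Rossi: Rossi wins 30–24.
Quinn vs Okafor: Okafor wins 42–12.
Tanaka vs Singh: Tanaka wins 35–19.
Tanaka vs Petrov: Tanaka wins 28–26.
Tanaka vs Rossi: Tanaka wins 43–11.
Tanaka vs Okafor: Okafor wins 29–25.
Singh vs Petrov: Petrov wins 30–24.
Singh vs Rossi: Rossi wins 33–21.
Singh vs Okafor: Singh wins 33–21.
Petrov vs Rossi: Petrov wins 44–10.
Petrov vs Okafor: Petrov wins 38–16.
Rossi vs Okafor: Rossi wins 30–24.
No candidate beats all others: Quinn beats Tanaka beats Singh beats Quinn, a majority cycle.

No Condorcet winner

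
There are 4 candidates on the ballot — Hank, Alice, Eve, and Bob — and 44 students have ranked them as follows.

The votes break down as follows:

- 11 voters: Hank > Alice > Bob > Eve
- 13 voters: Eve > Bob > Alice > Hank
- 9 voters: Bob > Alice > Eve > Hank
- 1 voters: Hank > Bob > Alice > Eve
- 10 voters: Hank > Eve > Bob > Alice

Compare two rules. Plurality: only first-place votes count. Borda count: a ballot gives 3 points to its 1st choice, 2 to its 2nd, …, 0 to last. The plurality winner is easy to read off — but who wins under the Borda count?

Bob

Plurality first-place counts: Hank 22, Alice 0, Eve 13, Bob 9 → Hank.
Borda totals: Hank 66, Alice 54, Eve 68, Bob 76 → Bob.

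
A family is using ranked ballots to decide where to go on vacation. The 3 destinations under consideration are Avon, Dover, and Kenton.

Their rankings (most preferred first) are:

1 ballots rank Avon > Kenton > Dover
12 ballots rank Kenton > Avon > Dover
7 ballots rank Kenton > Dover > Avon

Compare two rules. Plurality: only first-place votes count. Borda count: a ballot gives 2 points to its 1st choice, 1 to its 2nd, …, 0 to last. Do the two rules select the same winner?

Plurality first-place counts: Avon 1, Dover 0, Kenton 19 → Kenton.
Borda totals: Avon 14, Dover 7, Kenton 39 → Kenton.
The two rules agree on Kenton.

Yes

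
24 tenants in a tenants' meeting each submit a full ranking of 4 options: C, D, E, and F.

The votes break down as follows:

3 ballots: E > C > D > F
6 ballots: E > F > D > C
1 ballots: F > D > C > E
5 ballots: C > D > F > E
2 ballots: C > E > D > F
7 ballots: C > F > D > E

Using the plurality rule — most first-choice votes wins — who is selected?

First-place vote totals:
  C: 14
  D: 0
  E: 9
  F: 1
C has the most first-place votes.

C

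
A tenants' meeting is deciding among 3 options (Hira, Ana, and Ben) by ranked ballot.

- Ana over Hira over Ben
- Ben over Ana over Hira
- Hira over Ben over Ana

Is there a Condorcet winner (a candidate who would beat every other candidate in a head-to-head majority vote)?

Head-to-head results (3 voters total):
Hira vs Ana: Ana wins 2–1.
Hira vs Ben: Hira wins 2–1.
Ana vs Ben: Ben wins 2–1.
No candidate beats all others: Hira beats Ben beats Ana beats Hira, a majority cycle.

No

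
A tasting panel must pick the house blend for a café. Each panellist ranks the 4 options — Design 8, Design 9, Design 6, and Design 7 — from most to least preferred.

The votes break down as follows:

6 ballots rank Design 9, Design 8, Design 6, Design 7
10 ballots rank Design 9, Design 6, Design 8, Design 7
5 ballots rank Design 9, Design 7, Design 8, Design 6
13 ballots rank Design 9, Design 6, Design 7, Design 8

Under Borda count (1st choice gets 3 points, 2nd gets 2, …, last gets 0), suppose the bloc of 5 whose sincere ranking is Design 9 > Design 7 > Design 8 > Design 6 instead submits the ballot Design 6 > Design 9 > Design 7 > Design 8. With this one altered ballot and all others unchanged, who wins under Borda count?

Borda totals with the altered ballot: Design 8 22, Design 9 97, Design 6 67, Design 7 18.
The winner is unchanged: still Design 9.

Design 9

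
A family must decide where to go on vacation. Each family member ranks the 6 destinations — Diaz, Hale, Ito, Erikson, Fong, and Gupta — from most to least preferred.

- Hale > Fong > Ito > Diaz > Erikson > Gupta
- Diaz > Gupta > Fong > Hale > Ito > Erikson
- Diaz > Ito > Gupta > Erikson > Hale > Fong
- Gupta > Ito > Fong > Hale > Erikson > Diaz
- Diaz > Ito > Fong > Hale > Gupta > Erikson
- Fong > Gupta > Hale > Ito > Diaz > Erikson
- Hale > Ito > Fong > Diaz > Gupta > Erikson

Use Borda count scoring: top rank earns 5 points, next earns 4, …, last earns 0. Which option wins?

Ito

Borda scores:
  Diaz: 2 + 5 + 5 + 0 + 5 + 1 + 2 = 20
  Hale: 5 + 2 + 1 + 2 + 2 + 3 + 5 = 20
  Ito: 3 + 1 + 4 + 4 + 4 + 2 + 4 = 22
  Erikson: 1 + 0 + 2 + 1 + 0 + 0 + 0 = 4
  Fong: 4 + 3 + 0 + 3 + 3 + 5 + 3 = 21
  Gupta: 0 + 4 + 3 + 5 + 1 + 4 + 1 = 18
Ito has the highest total.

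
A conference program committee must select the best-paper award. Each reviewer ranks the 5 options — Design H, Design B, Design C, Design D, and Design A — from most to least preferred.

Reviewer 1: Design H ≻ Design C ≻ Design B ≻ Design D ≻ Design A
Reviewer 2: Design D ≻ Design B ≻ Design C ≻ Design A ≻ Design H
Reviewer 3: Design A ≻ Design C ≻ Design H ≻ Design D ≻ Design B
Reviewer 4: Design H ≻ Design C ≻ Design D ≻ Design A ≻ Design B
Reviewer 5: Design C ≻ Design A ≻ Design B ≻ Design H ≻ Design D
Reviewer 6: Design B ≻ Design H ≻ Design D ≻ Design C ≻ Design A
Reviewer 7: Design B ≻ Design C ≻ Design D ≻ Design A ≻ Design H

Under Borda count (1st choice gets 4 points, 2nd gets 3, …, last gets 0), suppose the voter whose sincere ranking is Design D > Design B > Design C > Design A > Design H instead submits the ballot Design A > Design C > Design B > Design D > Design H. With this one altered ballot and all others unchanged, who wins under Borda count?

Borda totals with the altered ballot: Design H 14, Design B 14, Design C 20, Design D 9, Design A 13.
The winner is unchanged: still Design C.

Design C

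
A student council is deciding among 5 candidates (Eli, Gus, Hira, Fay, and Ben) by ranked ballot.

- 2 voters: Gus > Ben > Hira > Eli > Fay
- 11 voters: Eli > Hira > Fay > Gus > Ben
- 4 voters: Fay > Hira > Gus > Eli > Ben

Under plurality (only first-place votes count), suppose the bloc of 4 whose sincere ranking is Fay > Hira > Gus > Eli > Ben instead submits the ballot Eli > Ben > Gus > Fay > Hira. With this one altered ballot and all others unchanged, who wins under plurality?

Eli

First-place totals with the altered ballot: Eli 15, Gus 2, Hira 0, Fay 0, Ben 0.
The winner is unchanged: still Eli.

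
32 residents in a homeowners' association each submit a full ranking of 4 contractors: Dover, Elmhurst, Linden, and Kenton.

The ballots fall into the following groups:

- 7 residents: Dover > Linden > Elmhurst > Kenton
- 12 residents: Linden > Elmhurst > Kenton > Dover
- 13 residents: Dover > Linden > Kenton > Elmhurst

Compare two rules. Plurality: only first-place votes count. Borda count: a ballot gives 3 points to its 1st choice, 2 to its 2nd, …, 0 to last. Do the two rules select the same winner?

Plurality first-place counts: Dover 20, Elmhurst 0, Linden 12, Kenton 0 → Dover.
Borda totals: Dover 60, Elmhurst 31, Linden 76, Kenton 25 → Linden.
The two rules disagree: plurality picks Dover, Borda picks Linden.

No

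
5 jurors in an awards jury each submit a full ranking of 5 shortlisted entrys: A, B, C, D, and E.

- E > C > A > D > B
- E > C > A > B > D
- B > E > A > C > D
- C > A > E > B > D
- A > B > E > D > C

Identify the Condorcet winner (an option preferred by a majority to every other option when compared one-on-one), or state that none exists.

E

Head-to-head results (5 voters total):
A vs B: A wins 4–1.
A vs C: C wins 3–2.
A vs D: A wins 5–0.
A vs E: E wins 3–2.
B vs C: C wins 3–2.
B vs D: B wins 4–1.
B vs E: E wins 3–2.
C vs D: C wins 4–1.
C vs E: E wins 4–1.
D vs E: E wins 5–0.
E beats each rival — A (3–2), B (3–2), C (4–1), D (5–0) — so E is the Condorcet winner.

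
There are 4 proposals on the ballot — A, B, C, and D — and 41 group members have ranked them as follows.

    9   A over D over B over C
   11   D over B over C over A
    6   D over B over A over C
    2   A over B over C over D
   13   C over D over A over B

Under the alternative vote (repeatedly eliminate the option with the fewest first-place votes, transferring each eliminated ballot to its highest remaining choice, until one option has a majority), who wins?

D

Round 1: D 17, C 13, A 11, B 0. B has the fewest and is eliminated.
Round 2: D 17, C 13, A 11. A has the fewest and is eliminated.
Round 3: D 26, C 15. D has a majority.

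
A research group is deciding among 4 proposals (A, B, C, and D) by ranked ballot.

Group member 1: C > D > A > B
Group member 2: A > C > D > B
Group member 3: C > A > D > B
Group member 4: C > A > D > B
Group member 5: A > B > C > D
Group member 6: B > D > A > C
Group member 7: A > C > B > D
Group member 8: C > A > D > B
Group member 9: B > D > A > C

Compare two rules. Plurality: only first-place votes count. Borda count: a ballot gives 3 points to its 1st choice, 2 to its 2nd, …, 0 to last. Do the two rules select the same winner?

No

Plurality first-place counts: A 3, B 2, C 4, D 0 → C.
Borda totals: A 18, B 9, C 17, D 10 → A.
The two rules disagree: plurality picks C, Borda picks A.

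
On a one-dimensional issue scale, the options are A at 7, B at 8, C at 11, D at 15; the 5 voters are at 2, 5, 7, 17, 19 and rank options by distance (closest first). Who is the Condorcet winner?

With single-peaked preferences on a line, the Condorcet winner is the candidate closest to the median voter.
The median voter (position 7) is closest to A at 7.
Check: A vs D — voters closer to A: 3 of 5.

A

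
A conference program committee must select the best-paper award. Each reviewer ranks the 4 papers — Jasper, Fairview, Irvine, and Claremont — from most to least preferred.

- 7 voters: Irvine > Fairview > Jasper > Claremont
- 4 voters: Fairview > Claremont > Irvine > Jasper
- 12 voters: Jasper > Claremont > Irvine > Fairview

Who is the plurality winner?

Jasper

First-place vote totals:
  Jasper: 12
  Fairview: 4
  Irvine: 7
  Claremont: 0
Jasper has the most first-place votes.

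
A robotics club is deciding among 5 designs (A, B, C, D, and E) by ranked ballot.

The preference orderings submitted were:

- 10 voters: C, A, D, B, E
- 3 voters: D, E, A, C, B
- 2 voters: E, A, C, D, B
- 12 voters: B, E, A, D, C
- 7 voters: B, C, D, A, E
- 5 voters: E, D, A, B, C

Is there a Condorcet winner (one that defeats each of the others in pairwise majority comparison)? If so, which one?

Head-to-head results (39 voters total):
A vs B: A wins 20–19.
A vs C: A wins 22–17.
A vs D: A wins 24–15.
A vs E: E wins 22–17.
B vs C: B wins 24–15.
B vs D: D wins 20–19.
B vs E: B wins 29–10.
C vs D: D wins 20–19.
C vs E: E wins 22–17.
D vs E: D wins 20–19.
No candidate beats all others: A beats B beats E beats A, a majority cycle.

No Condorcet winner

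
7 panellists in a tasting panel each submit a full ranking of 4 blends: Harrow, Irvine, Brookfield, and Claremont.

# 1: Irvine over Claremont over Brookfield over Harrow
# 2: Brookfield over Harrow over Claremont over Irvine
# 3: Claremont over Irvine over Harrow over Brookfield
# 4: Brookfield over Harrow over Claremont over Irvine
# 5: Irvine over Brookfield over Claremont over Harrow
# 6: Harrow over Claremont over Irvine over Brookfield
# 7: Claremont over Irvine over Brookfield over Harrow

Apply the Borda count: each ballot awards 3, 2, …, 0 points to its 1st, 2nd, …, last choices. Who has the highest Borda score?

Borda scores:
  Harrow: 0 + 2 + 1 + 2 + 0 + 3 + 0 = 8
  Irvine: 3 + 0 + 2 + 0 + 3 + 1 + 2 = 11
  Brookfield: 1 + 3 + 0 + 3 + 2 + 0 + 1 = 10
  Claremont: 2 + 1 + 3 + 1 + 1 + 2 + 3 = 13
Claremont has the highest total.

Claremont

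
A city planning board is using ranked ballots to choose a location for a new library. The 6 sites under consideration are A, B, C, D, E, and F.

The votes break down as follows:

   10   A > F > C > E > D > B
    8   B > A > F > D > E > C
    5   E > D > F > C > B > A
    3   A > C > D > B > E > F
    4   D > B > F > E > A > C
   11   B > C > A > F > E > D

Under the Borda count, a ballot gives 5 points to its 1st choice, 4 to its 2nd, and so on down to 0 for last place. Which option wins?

A

Borda scores:
  A: 10·5 + 8·4 + 5·0 + 3·5 + 4·1 + 11·3 = 134
  B: 10·0 + 8·5 + 5·1 + 3·2 + 4·4 + 11·5 = 122
  C: 10·3 + 8·0 + 5·2 + 3·4 + 4·0 + 11·4 = 96
  D: 10·1 + 8·2 + 5·4 + 3·3 + 4·5 + 11·0 = 75
  E: 10·2 + 8·1 + 5·5 + 3·1 + 4·2 + 11·1 = 75
  F: 10·4 + 8·3 + 5·3 + 3·0 + 4·3 + 11·2 = 113
A has the highest total.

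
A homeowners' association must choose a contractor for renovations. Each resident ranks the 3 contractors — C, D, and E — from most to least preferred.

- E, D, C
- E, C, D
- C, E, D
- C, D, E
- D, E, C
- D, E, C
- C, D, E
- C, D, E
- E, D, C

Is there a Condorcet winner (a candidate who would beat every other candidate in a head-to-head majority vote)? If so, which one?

There is no Condorcet winner

Head-to-head results (9 voters total):
C vs D: C wins 5–4.
C vs E: E wins 5–4.
D vs E: D wins 5–4.
No candidate beats all others: C beats D beats E beats C, a majority cycle.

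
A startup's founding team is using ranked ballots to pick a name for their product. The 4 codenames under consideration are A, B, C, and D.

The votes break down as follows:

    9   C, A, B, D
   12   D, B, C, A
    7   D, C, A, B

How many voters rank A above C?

Ballots ranking A above C: 0.
Ballots ranking C above A: 9+12+7 = 28.
So 0 of 28 voters prefer A to C.

0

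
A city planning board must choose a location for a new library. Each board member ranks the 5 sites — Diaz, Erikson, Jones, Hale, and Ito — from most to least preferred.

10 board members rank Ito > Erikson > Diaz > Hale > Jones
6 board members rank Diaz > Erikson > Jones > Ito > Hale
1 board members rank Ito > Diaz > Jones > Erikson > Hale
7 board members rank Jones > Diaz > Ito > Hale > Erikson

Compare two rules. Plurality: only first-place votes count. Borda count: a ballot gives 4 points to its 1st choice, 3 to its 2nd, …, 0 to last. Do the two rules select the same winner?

Plurality first-place counts: Diaz 6, Erikson 0, Jones 7, Hale 0, Ito 11 → Ito.
Borda totals: Diaz 68, Erikson 49, Jones 42, Hale 17, Ito 64 → Diaz.
The two rules disagree: plurality picks Ito, Borda picks Diaz.

No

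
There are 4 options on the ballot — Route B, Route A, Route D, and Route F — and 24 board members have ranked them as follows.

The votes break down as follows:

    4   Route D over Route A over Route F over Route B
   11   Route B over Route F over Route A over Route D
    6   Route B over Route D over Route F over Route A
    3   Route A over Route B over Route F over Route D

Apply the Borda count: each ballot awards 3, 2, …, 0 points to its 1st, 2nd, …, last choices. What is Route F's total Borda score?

35

Borda scores:
  Route B: 4·0 + 11·3 + 6·3 + 3·2 = 57
  Route A: 4·2 + 11·1 + 6·0 + 3·3 = 28
  Route D: 4·3 + 11·0 + 6·2 + 3·0 = 24
  Route F: 4·1 + 11·2 + 6·1 + 3·1 = 35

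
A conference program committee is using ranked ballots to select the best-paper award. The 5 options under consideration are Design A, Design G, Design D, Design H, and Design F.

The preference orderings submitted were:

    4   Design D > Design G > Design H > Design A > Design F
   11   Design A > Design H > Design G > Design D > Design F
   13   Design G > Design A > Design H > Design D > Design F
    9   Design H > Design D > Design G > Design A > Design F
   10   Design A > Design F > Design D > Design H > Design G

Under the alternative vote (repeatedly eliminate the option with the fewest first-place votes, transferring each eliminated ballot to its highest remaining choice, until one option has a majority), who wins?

Round 1: Design A 21, Design G 13, Design H 9, Design D 4, Design F 0. Design F has the fewest and is eliminated.
Round 2: Design A 21, Design G 13, Design H 9, Design D 4. Design D has the fewest and is eliminated.
Round 3: Design A 21, Design G 17, Design H 9. Design H has the fewest and is eliminated.
Round 4: Design G 26, Design A 21. Design G has a majority.

Design G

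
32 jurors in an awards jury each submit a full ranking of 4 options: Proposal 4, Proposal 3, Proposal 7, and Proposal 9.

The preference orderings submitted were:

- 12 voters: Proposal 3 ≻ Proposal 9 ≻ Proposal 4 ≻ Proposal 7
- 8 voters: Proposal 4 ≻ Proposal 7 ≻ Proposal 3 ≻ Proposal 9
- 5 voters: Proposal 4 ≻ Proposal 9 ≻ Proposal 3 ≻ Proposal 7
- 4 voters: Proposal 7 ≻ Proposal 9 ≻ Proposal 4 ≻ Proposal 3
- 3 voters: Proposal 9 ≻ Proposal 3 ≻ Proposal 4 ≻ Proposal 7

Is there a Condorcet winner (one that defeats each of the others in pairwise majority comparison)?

Head-to-head results (32 voters total):
Proposal 4 vs Proposal 3: Proposal 4 wins 17–15.
Proposal 4 vs Proposal 7: Proposal 4 wins 28–4.
Proposal 4 vs Proposal 9: Proposal 9 wins 19–13.
Proposal 3 vs Proposal 7: Proposal 3 wins 20–12.
Proposal 3 vs Proposal 9: Proposal 3 wins 20–12.
Proposal 7 vs Proposal 9: Proposal 9 wins 20–12.
No candidate beats all others: Proposal 4 beats Proposal 3 beats Proposal 9 beats Proposal 4, a majority cycle.

No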